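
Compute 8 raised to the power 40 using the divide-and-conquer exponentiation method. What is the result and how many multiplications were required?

Computing 8^40 by squaring (build up from 8^1; each line after the first costs one multiplication):

8^1 = 8
8^2 = (8^1)^2 = 8^2 = 64
8^4 = (8^2)^2 = 64^2 = 4096
8^5 = 8 * 8^4 = 8 * 4096 = 32768
8^10 = (8^5)^2 = 32768^2 = 1073741824
8^20 = (8^10)^2 = 1073741824^2 = 1152921504606846976
8^40 = (8^20)^2 = 1152921504606846976^2 = 1329227995784915872903807060280344576

Result: 1329227995784915872903807060280344576
Multiplications needed: 6 (6 lines after 8^1)

8^40 = 1329227995784915872903807060280344576. Using exponentiation by squaring, this requires 6 multiplications. The key idea: if the exponent is even, square the half-power; if odd, multiply by the base once.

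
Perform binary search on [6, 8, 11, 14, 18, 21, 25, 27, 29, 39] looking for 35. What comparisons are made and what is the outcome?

Binary search for 35 in [6, 8, 11, 14, 18, 21, 25, 27, 29, 39]:

lo=0, hi=9, mid=4, arr[mid]=18 -> 18 < 35, search right half
lo=5, hi=9, mid=7, arr[mid]=27 -> 27 < 35, search right half
lo=8, hi=9, mid=8, arr[mid]=29 -> 29 < 35, search right half
lo=9, hi=9, mid=9, arr[mid]=39 -> 39 > 35, search left half
lo=9 > hi=8, target 35 not found

Binary search determines that 35 is not in the array after 4 comparisons. The search space was exhausted without finding the target.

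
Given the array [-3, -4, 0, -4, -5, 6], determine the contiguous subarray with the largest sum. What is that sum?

Using Kadane's algorithm on [-3, -4, 0, -4, -5, 6]:

Scanning through the array:
Position 1 (value -4): max_ending_here = -4, max_so_far = -3
Position 2 (value 0): max_ending_here = 0, max_so_far = 0
Position 3 (value -4): max_ending_here = -4, max_so_far = 0
Position 4 (value -5): max_ending_here = -5, max_so_far = 0
Position 5 (value 6): max_ending_here = 6, max_so_far = 6

Maximum subarray: [6]
Maximum sum: 6

The maximum subarray is [6] with sum 6. This subarray runs from index 5 to index 5.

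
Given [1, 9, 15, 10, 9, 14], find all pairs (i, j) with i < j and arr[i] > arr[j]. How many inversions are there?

Finding inversions in [1, 9, 15, 10, 9, 14]:

(2, 3): arr[2]=15 > arr[3]=10
(2, 4): arr[2]=15 > arr[4]=9
(2, 5): arr[2]=15 > arr[5]=14
(3, 4): arr[3]=10 > arr[4]=9

Total inversions: 4

The array has 4 inversion(s): (2,3), (2,4), (2,5), (3,4). Each pair (i,j) satisfies i < j and arr[i] > arr[j].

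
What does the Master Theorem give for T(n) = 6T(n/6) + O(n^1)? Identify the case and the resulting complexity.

Master Theorem for T(n) = 6T(n/6) + O(n^1):

a = 6, b = 6, c = 1
log_b(a) = log_6(6) = 1.0000

Case 2: c = 1 = log_6(6) = 1.0000
T(n) = O(n^1 log n) = O(n log n)

For T(n) = 6T(n/6) + O(n^1): log_6(6) = 1.0000. This is Case 2 of the Master Theorem (c = log_b(a), equal work at all levels), giving O(n log n).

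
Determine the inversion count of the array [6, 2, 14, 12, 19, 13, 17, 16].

Finding inversions in [6, 2, 14, 12, 19, 13, 17, 16]:

(0, 1): arr[0]=6 > arr[1]=2
(2, 3): arr[2]=14 > arr[3]=12
(2, 5): arr[2]=14 > arr[5]=13
(4, 5): arr[4]=19 > arr[5]=13
(4, 6): arr[4]=19 > arr[6]=17
(4, 7): arr[4]=19 > arr[7]=16
(6, 7): arr[6]=17 > arr[7]=16

Total inversions: 7

The array has 7 inversion(s): (0,1), (2,3), (2,5), (4,5), (4,6), (4,7), (6,7). Each pair (i,j) satisfies i < j and arr[i] > arr[j].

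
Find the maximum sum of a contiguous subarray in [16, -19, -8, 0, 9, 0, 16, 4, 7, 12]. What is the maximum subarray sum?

Using Kadane's algorithm on [16, -19, -8, 0, 9, 0, 16, 4, 7, 12]:

Scanning through the array:
Position 1 (value -19): max_ending_here = -3, max_so_far = 16
Position 2 (value -8): max_ending_here = -8, max_so_far = 16
Position 3 (value 0): max_ending_here = 0, max_so_far = 16
Position 4 (value 9): max_ending_here = 9, max_so_far = 16
Position 5 (value 0): max_ending_here = 9, max_so_far = 16
Position 6 (value 16): max_ending_here = 25, max_so_far = 25
Position 7 (value 4): max_ending_here = 29, max_so_far = 29
Position 8 (value 7): max_ending_here = 36, max_so_far = 36
Position 9 (value 12): max_ending_here = 48, max_so_far = 48

Maximum subarray: [0, 9, 0, 16, 4, 7, 12]
Maximum sum: 48

The maximum subarray is [0, 9, 0, 16, 4, 7, 12] with sum 48. This subarray runs from index 3 to index 9.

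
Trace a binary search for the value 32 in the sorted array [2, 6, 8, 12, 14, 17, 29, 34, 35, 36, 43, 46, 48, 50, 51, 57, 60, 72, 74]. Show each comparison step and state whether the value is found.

Binary search for 32 in [2, 6, 8, 12, 14, 17, 29, 34, 35, 36, 43, 46, 48, 50, 51, 57, 60, 72, 74]:

lo=0, hi=18, mid=9, arr[mid]=36 -> 36 > 32, search left half
lo=0, hi=8, mid=4, arr[mid]=14 -> 14 < 32, search right half
lo=5, hi=8, mid=6, arr[mid]=29 -> 29 < 32, search right half
lo=7, hi=8, mid=7, arr[mid]=34 -> 34 > 32, search left half
lo=7 > hi=6, target 32 not found

Binary search determines that 32 is not in the array after 4 comparisons. The search space was exhausted without finding the target.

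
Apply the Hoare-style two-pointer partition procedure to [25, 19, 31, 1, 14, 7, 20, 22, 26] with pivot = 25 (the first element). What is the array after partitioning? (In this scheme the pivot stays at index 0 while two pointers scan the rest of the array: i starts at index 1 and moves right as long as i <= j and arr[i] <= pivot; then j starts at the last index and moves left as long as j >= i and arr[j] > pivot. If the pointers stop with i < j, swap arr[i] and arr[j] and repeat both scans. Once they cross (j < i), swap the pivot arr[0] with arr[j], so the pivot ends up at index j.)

Hoare-style two-pointer partition with pivot = 25:

Initial array: [25, 19, 31, 1, 14, 7, 20, 22, 26]

Pointers start at i = 1, j = 8.
i stops at index 2 (arr[2]=31 > 25), j stops at index 7 (arr[7]=22 <= 25): swap arr[2] and arr[7], array becomes [25, 19, 22, 1, 14, 7, 20, 31, 26]
i ends at 7, j ends at 6: the pointers have crossed (j < i), so scanning stops.

Swap pivot arr[0] with arr[6] to place pivot at position 6: [20, 19, 22, 1, 14, 7, 25, 31, 26]
Pivot position: 6

After partitioning with pivot 25, the array becomes [20, 19, 22, 1, 14, 7, 25, 31, 26]. The pivot is placed at index 6. All elements to the left of the pivot are <= 25, and all elements to the right are > 25.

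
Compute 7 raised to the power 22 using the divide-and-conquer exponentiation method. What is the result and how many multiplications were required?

Computing 7^22 by squaring (build up from 7^1; each line after the first costs one multiplication):

7^1 = 7
7^2 = (7^1)^2 = 7^2 = 49
7^4 = (7^2)^2 = 49^2 = 2401
7^5 = 7 * 7^4 = 7 * 2401 = 16807
7^10 = (7^5)^2 = 16807^2 = 282475249
7^11 = 7 * 7^10 = 7 * 282475249 = 1977326743
7^22 = (7^11)^2 = 1977326743^2 = 3909821048582988049

Result: 3909821048582988049
Multiplications needed: 6 (6 lines after 7^1)

7^22 = 3909821048582988049. Using exponentiation by squaring, this requires 6 multiplications. The key idea: if the exponent is even, square the half-power; if odd, multiply by the base once.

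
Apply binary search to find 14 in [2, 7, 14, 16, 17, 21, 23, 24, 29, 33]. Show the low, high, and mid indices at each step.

Binary search for 14 in [2, 7, 14, 16, 17, 21, 23, 24, 29, 33]:

lo=0, hi=9, mid=4, arr[mid]=17 -> 17 > 14, search left half
lo=0, hi=3, mid=1, arr[mid]=7 -> 7 < 14, search right half
lo=2, hi=3, mid=2, arr[mid]=14 -> Found target at index 2!

Binary search finds 14 at index 2 after 3 comparisons. The search repeatedly halves the search space by comparing with the middle element.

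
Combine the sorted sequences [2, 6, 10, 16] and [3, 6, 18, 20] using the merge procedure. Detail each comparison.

Merging process:

Compare 2 vs 3: take 2 from left. Merged: [2]
Compare 6 vs 3: take 3 from right. Merged: [2, 3]
Compare 6 vs 6: take 6 from left. Merged: [2, 3, 6]
Compare 10 vs 6: take 6 from right. Merged: [2, 3, 6, 6]
Compare 10 vs 18: take 10 from left. Merged: [2, 3, 6, 6, 10]
Compare 16 vs 18: take 16 from left. Merged: [2, 3, 6, 6, 10, 16]
Append remaining from right: [18, 20]. Merged: [2, 3, 6, 6, 10, 16, 18, 20]

Final merged array: [2, 3, 6, 6, 10, 16, 18, 20]
Total comparisons: 6

The merged array is [2, 3, 6, 6, 10, 16, 18, 20], requiring 6 comparisons. The merge step runs in O(n) time where n is the total number of elements.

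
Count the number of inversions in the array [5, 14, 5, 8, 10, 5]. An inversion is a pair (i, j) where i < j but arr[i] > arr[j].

Finding inversions in [5, 14, 5, 8, 10, 5]:

(1, 2): arr[1]=14 > arr[2]=5
(1, 3): arr[1]=14 > arr[3]=8
(1, 4): arr[1]=14 > arr[4]=10
(1, 5): arr[1]=14 > arr[5]=5
(3, 5): arr[3]=8 > arr[5]=5
(4, 5): arr[4]=10 > arr[5]=5

Total inversions: 6

The array has 6 inversion(s): (1,2), (1,3), (1,4), (1,5), (3,5), (4,5). Each pair (i,j) satisfies i < j and arr[i] > arr[j].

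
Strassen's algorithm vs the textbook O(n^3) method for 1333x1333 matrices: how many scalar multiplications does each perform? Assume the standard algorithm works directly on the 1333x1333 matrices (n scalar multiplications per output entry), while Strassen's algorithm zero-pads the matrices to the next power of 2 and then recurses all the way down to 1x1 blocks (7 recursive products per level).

Matrix multiplication for 1333x1333 matrices:

Strassen's algorithm requires power-of-2 dimensions. Pad 1333x1333 to 2048x2048 (next power of 2).

Standard algorithm: 1333^3 = 2368593037 multiplications
Strassen's algorithm: 7^(log2(2048)) = 7^11 = 1977326743 multiplications
Savings: 2368593037 - 1977326743 = 391266294 multiplications

Standard: 2368593037 multiplications (1333^3). Strassen: 1977326743 multiplications (7^11, after padding to 2048x2048). Strassen reduces 8 recursive multiplications to 7 at each level.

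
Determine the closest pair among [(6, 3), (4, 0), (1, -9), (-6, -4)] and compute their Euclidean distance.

Computing all pairwise distances among 4 points:

d((6, 3), (4, 0)) = 3.6056 <-- minimum
d((6, 3), (1, -9)) = 13.0
d((6, 3), (-6, -4)) = 13.8924
d((4, 0), (1, -9)) = 9.4868
d((4, 0), (-6, -4)) = 10.7703
d((1, -9), (-6, -4)) = 8.6023

Closest pair: (6, 3) and (4, 0) with distance 3.6056

The closest pair is (6, 3) and (4, 0) with Euclidean distance 3.6056. For 4 points, brute-force pairwise comparison is shown above. For large n, the divide-and-conquer algorithm (sort by x, recurse on halves, check the dividing strip) achieves O(n log n).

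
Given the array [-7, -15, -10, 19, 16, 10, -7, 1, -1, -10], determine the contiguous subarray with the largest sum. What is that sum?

Using Kadane's algorithm on [-7, -15, -10, 19, 16, 10, -7, 1, -1, -10]:

Scanning through the array:
Position 1 (value -15): max_ending_here = -15, max_so_far = -7
Position 2 (value -10): max_ending_here = -10, max_so_far = -7
Position 3 (value 19): max_ending_here = 19, max_so_far = 19
Position 4 (value 16): max_ending_here = 35, max_so_far = 35
Position 5 (value 10): max_ending_here = 45, max_so_far = 45
Position 6 (value -7): max_ending_here = 38, max_so_far = 45
Position 7 (value 1): max_ending_here = 39, max_so_far = 45
Position 8 (value -1): max_ending_here = 38, max_so_far = 45
Position 9 (value -10): max_ending_here = 28, max_so_far = 45

Maximum subarray: [19, 16, 10]
Maximum sum: 45

The maximum subarray is [19, 16, 10] with sum 45. This subarray runs from index 3 to index 5.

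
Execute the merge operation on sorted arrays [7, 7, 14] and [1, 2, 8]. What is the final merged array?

Merging process:

Compare 7 vs 1: take 1 from right. Merged: [1]
Compare 7 vs 2: take 2 from right. Merged: [1, 2]
Compare 7 vs 8: take 7 from left. Merged: [1, 2, 7]
Compare 7 vs 8: take 7 from left. Merged: [1, 2, 7, 7]
Compare 14 vs 8: take 8 from right. Merged: [1, 2, 7, 7, 8]
Append remaining from left: [14]. Merged: [1, 2, 7, 7, 8, 14]

Final merged array: [1, 2, 7, 7, 8, 14]
Total comparisons: 5

The merged array is [1, 2, 7, 7, 8, 14], requiring 5 comparisons. The merge step runs in O(n) time where n is the total number of elements.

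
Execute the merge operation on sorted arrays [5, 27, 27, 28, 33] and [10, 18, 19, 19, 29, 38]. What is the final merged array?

Merging process:

Compare 5 vs 10: take 5 from left. Merged: [5]
Compare 27 vs 10: take 10 from right. Merged: [5, 10]
Compare 27 vs 18: take 18 from right. Merged: [5, 10, 18]
Compare 27 vs 19: take 19 from right. Merged: [5, 10, 18, 19]
Compare 27 vs 19: take 19 from right. Merged: [5, 10, 18, 19, 19]
Compare 27 vs 29: take 27 from left. Merged: [5, 10, 18, 19, 19, 27]
Compare 27 vs 29: take 27 from left. Merged: [5, 10, 18, 19, 19, 27, 27]
Compare 28 vs 29: take 28 from left. Merged: [5, 10, 18, 19, 19, 27, 27, 28]
Compare 33 vs 29: take 29 from right. Merged: [5, 10, 18, 19, 19, 27, 27, 28, 29]
Compare 33 vs 38: take 33 from left. Merged: [5, 10, 18, 19, 19, 27, 27, 28, 29, 33]
Append remaining from right: [38]. Merged: [5, 10, 18, 19, 19, 27, 27, 28, 29, 33, 38]

Final merged array: [5, 10, 18, 19, 19, 27, 27, 28, 29, 33, 38]
Total comparisons: 10

The merged array is [5, 10, 18, 19, 19, 27, 27, 28, 29, 33, 38], requiring 10 comparisons. The merge step runs in O(n) time where n is the total number of elements.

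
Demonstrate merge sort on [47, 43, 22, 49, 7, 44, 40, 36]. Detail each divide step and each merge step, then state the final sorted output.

Merge sort trace:

Split: [47, 43, 22, 49, 7, 44, 40, 36] -> [47, 43, 22, 49] and [7, 44, 40, 36]
  Split: [47, 43, 22, 49] -> [47, 43] and [22, 49]
    Split: [47, 43] -> [47] and [43]
    Merge: [47] + [43] -> [43, 47]
    Split: [22, 49] -> [22] and [49]
    Merge: [22] + [49] -> [22, 49]
  Merge: [43, 47] + [22, 49] -> [22, 43, 47, 49]
  Split: [7, 44, 40, 36] -> [7, 44] and [40, 36]
    Split: [7, 44] -> [7] and [44]
    Merge: [7] + [44] -> [7, 44]
    Split: [40, 36] -> [40] and [36]
    Merge: [40] + [36] -> [36, 40]
  Merge: [7, 44] + [36, 40] -> [7, 36, 40, 44]
Merge: [22, 43, 47, 49] + [7, 36, 40, 44] -> [7, 22, 36, 40, 43, 44, 47, 49]

Final sorted array: [7, 22, 36, 40, 43, 44, 47, 49]

The merge sort proceeds by recursively splitting the array and merging sorted halves.
After all merges, the sorted array is [7, 22, 36, 40, 43, 44, 47, 49].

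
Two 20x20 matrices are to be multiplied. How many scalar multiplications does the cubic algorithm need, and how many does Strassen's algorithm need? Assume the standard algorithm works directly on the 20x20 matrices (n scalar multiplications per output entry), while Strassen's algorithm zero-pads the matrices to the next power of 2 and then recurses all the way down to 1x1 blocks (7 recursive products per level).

Matrix multiplication for 20x20 matrices:

Strassen's algorithm requires power-of-2 dimensions. Pad 20x20 to 32x32 (next power of 2).

Standard algorithm: 20^3 = 8000 multiplications
Strassen's algorithm: 7^(log2(32)) = 7^5 = 16807 multiplications
Difference: 8000 - 16807 = -8807 (Strassen uses MORE here due to padding overhead — for small or just-over-power-of-2 n, padding can outweigh the per-level savings)

Standard: 8000 multiplications (20^3). Strassen: 16807 multiplications (7^5, after padding to 32x32). Strassen reduces 8 recursive multiplications to 7 at each level.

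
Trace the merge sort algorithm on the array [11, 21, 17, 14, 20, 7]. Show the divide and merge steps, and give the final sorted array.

Merge sort trace:

Split: [11, 21, 17, 14, 20, 7] -> [11, 21, 17] and [14, 20, 7]
  Split: [11, 21, 17] -> [11] and [21, 17]
    Split: [21, 17] -> [21] and [17]
    Merge: [21] + [17] -> [17, 21]
  Merge: [11] + [17, 21] -> [11, 17, 21]
  Split: [14, 20, 7] -> [14] and [20, 7]
    Split: [20, 7] -> [20] and [7]
    Merge: [20] + [7] -> [7, 20]
  Merge: [14] + [7, 20] -> [7, 14, 20]
Merge: [11, 17, 21] + [7, 14, 20] -> [7, 11, 14, 17, 20, 21]

Final sorted array: [7, 11, 14, 17, 20, 21]

The merge sort proceeds by recursively splitting the array and merging sorted halves.
After all merges, the sorted array is [7, 11, 14, 17, 20, 21].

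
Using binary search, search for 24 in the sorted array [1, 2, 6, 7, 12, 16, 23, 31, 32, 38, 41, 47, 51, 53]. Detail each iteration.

Binary search for 24 in [1, 2, 6, 7, 12, 16, 23, 31, 32, 38, 41, 47, 51, 53]:

lo=0, hi=13, mid=6, arr[mid]=23 -> 23 < 24, search right half
lo=7, hi=13, mid=10, arr[mid]=41 -> 41 > 24, search left half
lo=7, hi=9, mid=8, arr[mid]=32 -> 32 > 24, search left half
lo=7, hi=7, mid=7, arr[mid]=31 -> 31 > 24, search left half
lo=7 > hi=6, target 24 not found

Binary search determines that 24 is not in the array after 4 comparisons. The search space was exhausted without finding the target.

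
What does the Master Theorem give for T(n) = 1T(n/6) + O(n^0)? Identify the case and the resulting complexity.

Master Theorem for T(n) = 1T(n/6) + O(n^0):

a = 1, b = 6, c = 0
log_b(a) = log_6(1) = 0.0000

Case 2: c = 0 = log_6(1) = 0.0000
T(n) = O(n^0 log n) = O(log n)

For T(n) = 1T(n/6) + O(n^0): log_6(1) = 0.0000. This is Case 2 of the Master Theorem (c = log_b(a), equal work at all levels), giving O(log n).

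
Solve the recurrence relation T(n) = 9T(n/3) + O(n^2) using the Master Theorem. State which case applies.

Master Theorem for T(n) = 9T(n/3) + O(n^2):

a = 9, b = 3, c = 2
log_b(a) = log_3(9) = 2.0000

Case 2: c = 2 = log_3(9) = 2.0000
T(n) = O(n^2 log n) = O(n^2 log n)

For T(n) = 9T(n/3) + O(n^2): log_3(9) = 2.0000. This is Case 2 of the Master Theorem (c = log_b(a), equal work at all levels), giving O(n^2 log n).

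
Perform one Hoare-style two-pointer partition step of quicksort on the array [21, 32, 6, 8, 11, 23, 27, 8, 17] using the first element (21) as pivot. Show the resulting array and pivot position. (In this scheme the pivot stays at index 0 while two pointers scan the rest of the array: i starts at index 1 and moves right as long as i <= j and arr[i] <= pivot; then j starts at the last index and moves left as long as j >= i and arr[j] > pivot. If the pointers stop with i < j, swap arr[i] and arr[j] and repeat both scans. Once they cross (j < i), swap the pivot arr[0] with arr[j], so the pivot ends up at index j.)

Hoare-style two-pointer partition with pivot = 21:

Initial array: [21, 32, 6, 8, 11, 23, 27, 8, 17]

Pointers start at i = 1, j = 8.
i stops at index 1 (arr[1]=32 > 21), j stops at index 8 (arr[8]=17 <= 21): swap arr[1] and arr[8], array becomes [21, 17, 6, 8, 11, 23, 27, 8, 32]
i stops at index 5 (arr[5]=23 > 21), j stops at index 7 (arr[7]=8 <= 21): swap arr[5] and arr[7], array becomes [21, 17, 6, 8, 11, 8, 27, 23, 32]
i ends at 6, j ends at 5: the pointers have crossed (j < i), so scanning stops.

Swap pivot arr[0] with arr[5] to place pivot at position 5: [8, 17, 6, 8, 11, 21, 27, 23, 32]
Pivot position: 5

After partitioning with pivot 21, the array becomes [8, 17, 6, 8, 11, 21, 27, 23, 32]. The pivot is placed at index 5. All elements to the left of the pivot are <= 21, and all elements to the right are > 21.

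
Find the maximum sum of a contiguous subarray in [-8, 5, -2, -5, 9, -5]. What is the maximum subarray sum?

Using Kadane's algorithm on [-8, 5, -2, -5, 9, -5]:

Scanning through the array:
Position 1 (value 5): max_ending_here = 5, max_so_far = 5
Position 2 (value -2): max_ending_here = 3, max_so_far = 5
Position 3 (value -5): max_ending_here = -2, max_so_far = 5
Position 4 (value 9): max_ending_here = 9, max_so_far = 9
Position 5 (value -5): max_ending_here = 4, max_so_far = 9

Maximum subarray: [9]
Maximum sum: 9

The maximum subarray is [9] with sum 9. This subarray runs from index 4 to index 4.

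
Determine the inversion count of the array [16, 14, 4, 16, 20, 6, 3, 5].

Finding inversions in [16, 14, 4, 16, 20, 6, 3, 5]:

(0, 1): arr[0]=16 > arr[1]=14
(0, 2): arr[0]=16 > arr[2]=4
(0, 5): arr[0]=16 > arr[5]=6
(0, 6): arr[0]=16 > arr[6]=3
(0, 7): arr[0]=16 > arr[7]=5
(1, 2): arr[1]=14 > arr[2]=4
(1, 5): arr[1]=14 > arr[5]=6
(1, 6): arr[1]=14 > arr[6]=3
(1, 7): arr[1]=14 > arr[7]=5
(2, 6): arr[2]=4 > arr[6]=3
(3, 5): arr[3]=16 > arr[5]=6
(3, 6): arr[3]=16 > arr[6]=3
(3, 7): arr[3]=16 > arr[7]=5
(4, 5): arr[4]=20 > arr[5]=6
(4, 6): arr[4]=20 > arr[6]=3
(4, 7): arr[4]=20 > arr[7]=5
(5, 6): arr[5]=6 > arr[6]=3
(5, 7): arr[5]=6 > arr[7]=5

Total inversions: 18

The array has 18 inversion(s): (0,1), (0,2), (0,5), (0,6), (0,7), (1,2), (1,5), (1,6), (1,7), (2,6), (3,5), (3,6), (3,7), (4,5), (4,6), (4,7), (5,6), (5,7). Each pair (i,j) satisfies i < j and arr[i] > arr[j].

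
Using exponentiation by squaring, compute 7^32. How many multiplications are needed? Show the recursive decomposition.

Computing 7^32 by squaring (build up from 7^1; each line after the first costs one multiplication):

7^1 = 7
7^2 = (7^1)^2 = 7^2 = 49
7^4 = (7^2)^2 = 49^2 = 2401
7^8 = (7^4)^2 = 2401^2 = 5764801
7^16 = (7^8)^2 = 5764801^2 = 33232930569601
7^32 = (7^16)^2 = 33232930569601^2 = 1104427674243920646305299201

Result: 1104427674243920646305299201
Multiplications needed: 5 (5 lines after 7^1)

7^32 = 1104427674243920646305299201. Using exponentiation by squaring, this requires 5 multiplications. The key idea: if the exponent is even, square the half-power; if odd, multiply by the base once.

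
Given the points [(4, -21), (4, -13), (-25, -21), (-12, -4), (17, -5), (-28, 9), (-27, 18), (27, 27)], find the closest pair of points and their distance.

Computing all pairwise distances among 8 points:

d((4, -21), (4, -13)) = 8.0 <-- minimum
d((4, -21), (-25, -21)) = 29.0
d((4, -21), (-12, -4)) = 23.3452
d((4, -21), (17, -5)) = 20.6155
d((4, -21), (-28, 9)) = 43.8634
d((4, -21), (-27, 18)) = 49.8197
d((4, -21), (27, 27)) = 53.2259
d((4, -13), (-25, -21)) = 30.0832
d((4, -13), (-12, -4)) = 18.3576
d((4, -13), (17, -5)) = 15.2643
d((4, -13), (-28, 9)) = 38.833
d((4, -13), (-27, 18)) = 43.8406
d((4, -13), (27, 27)) = 46.1411
d((-25, -21), (-12, -4)) = 21.4009
d((-25, -21), (17, -5)) = 44.9444
d((-25, -21), (-28, 9)) = 30.1496
d((-25, -21), (-27, 18)) = 39.0512
d((-25, -21), (27, 27)) = 70.7672
d((-12, -4), (17, -5)) = 29.0172
d((-12, -4), (-28, 9)) = 20.6155
d((-12, -4), (-27, 18)) = 26.6271
d((-12, -4), (27, 27)) = 49.8197
d((17, -5), (-28, 9)) = 47.1275
d((17, -5), (-27, 18)) = 49.6488
d((17, -5), (27, 27)) = 33.5261
d((-28, 9), (-27, 18)) = 9.0554
d((-28, 9), (27, 27)) = 57.8705
d((-27, 18), (27, 27)) = 54.7449

Closest pair: (4, -21) and (4, -13) with distance 8.0

The closest pair is (4, -21) and (4, -13) with Euclidean distance 8.0. For 8 points, brute-force pairwise comparison is shown above. For large n, the divide-and-conquer algorithm (sort by x, recurse on halves, check the dividing strip) achieves O(n log n).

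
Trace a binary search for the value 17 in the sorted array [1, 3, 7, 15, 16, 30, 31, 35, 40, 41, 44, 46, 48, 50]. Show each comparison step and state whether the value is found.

Binary search for 17 in [1, 3, 7, 15, 16, 30, 31, 35, 40, 41, 44, 46, 48, 50]:

lo=0, hi=13, mid=6, arr[mid]=31 -> 31 > 17, search left half
lo=0, hi=5, mid=2, arr[mid]=7 -> 7 < 17, search right half
lo=3, hi=5, mid=4, arr[mid]=16 -> 16 < 17, search right half
lo=5, hi=5, mid=5, arr[mid]=30 -> 30 > 17, search left half
lo=5 > hi=4, target 17 not found

Binary search determines that 17 is not in the array after 4 comparisons. The search space was exhausted without finding the target.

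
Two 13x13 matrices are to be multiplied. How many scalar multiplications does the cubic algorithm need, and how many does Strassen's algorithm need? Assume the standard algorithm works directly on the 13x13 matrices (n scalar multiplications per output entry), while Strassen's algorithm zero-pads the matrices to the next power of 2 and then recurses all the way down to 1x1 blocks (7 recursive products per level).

Matrix multiplication for 13x13 matrices:

Strassen's algorithm requires power-of-2 dimensions. Pad 13x13 to 16x16 (next power of 2).

Standard algorithm: 13^3 = 2197 multiplications
Strassen's algorithm: 7^(log2(16)) = 7^4 = 2401 multiplications
Difference: 2197 - 2401 = -204 (Strassen uses MORE here due to padding overhead — for small or just-over-power-of-2 n, padding can outweigh the per-level savings)

Standard: 2197 multiplications (13^3). Strassen: 2401 multiplications (7^4, after padding to 16x16). Strassen reduces 8 recursive multiplications to 7 at each level.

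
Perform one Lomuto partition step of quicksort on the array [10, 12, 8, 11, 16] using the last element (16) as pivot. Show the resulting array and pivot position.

Lomuto partition with pivot = 16:

Initial array: [10, 12, 8, 11, 16]

arr[0]=10 <= 16: swap with position 0, array becomes [10, 12, 8, 11, 16]
arr[1]=12 <= 16: swap with position 1, array becomes [10, 12, 8, 11, 16]
arr[2]=8 <= 16: swap with position 2, array becomes [10, 12, 8, 11, 16]
arr[3]=11 <= 16: swap with position 3, array becomes [10, 12, 8, 11, 16]

Place pivot at position 4: [10, 12, 8, 11, 16]
Pivot position: 4

After partitioning with pivot 16, the array becomes [10, 12, 8, 11, 16]. The pivot is placed at index 4. All elements to the left of the pivot are <= 16, and all elements to the right are > 16.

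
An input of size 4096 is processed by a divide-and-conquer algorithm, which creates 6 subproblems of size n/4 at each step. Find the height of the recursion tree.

For divide and conquer with division factor 4:

Problem sizes at each level:
Level 0: 4096
Level 1: 1024
Level 2: 256
Level 3: 64
Level 4: 16
Level 5: 4
Level 6: 1

The root is level 0 and the size-1 base case is level 6 (the tree spans levels 0 through 6, i.e. 7 levels counting the root), so the depth is the number of divisions: log_4(4096) = 6

The recursion tree depth is log_4(4096) = 6. At each level, the problem size is divided by 4, so it takes 6 divisions to reduce to a base case of size 1. The algorithm makes 6 recursive calls at each level.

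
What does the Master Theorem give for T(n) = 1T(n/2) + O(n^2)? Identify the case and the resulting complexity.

Master Theorem for T(n) = 1T(n/2) + O(n^2):

a = 1, b = 2, c = 2
log_b(a) = log_2(1) = 0.0000

Case 3: c = 2 > log_2(1) = 0.0000
T(n) = O(n^2) = O(n^2)

For T(n) = 1T(n/2) + O(n^2): log_2(1) = 0.0000. This is Case 3 of the Master Theorem (c > log_b(a), work dominated by root), giving O(n^2).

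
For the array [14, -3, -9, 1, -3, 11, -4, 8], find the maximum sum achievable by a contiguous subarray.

Using Kadane's algorithm on [14, -3, -9, 1, -3, 11, -4, 8]:

Scanning through the array:
Position 1 (value -3): max_ending_here = 11, max_so_far = 14
Position 2 (value -9): max_ending_here = 2, max_so_far = 14
Position 3 (value 1): max_ending_here = 3, max_so_far = 14
Position 4 (value -3): max_ending_here = 0, max_so_far = 14
Position 5 (value 11): max_ending_here = 11, max_so_far = 14
Position 6 (value -4): max_ending_here = 7, max_so_far = 14
Position 7 (value 8): max_ending_here = 15, max_so_far = 15

Maximum subarray: [14, -3, -9, 1, -3, 11, -4, 8]
Maximum sum: 15

The maximum subarray is [14, -3, -9, 1, -3, 11, -4, 8] with sum 15. This subarray runs from index 0 to index 7.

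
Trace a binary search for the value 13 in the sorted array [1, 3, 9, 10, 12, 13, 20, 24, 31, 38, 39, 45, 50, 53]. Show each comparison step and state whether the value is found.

Binary search for 13 in [1, 3, 9, 10, 12, 13, 20, 24, 31, 38, 39, 45, 50, 53]:

lo=0, hi=13, mid=6, arr[mid]=20 -> 20 > 13, search left half
lo=0, hi=5, mid=2, arr[mid]=9 -> 9 < 13, search right half
lo=3, hi=5, mid=4, arr[mid]=12 -> 12 < 13, search right half
lo=5, hi=5, mid=5, arr[mid]=13 -> Found target at index 5!

Binary search finds 13 at index 5 after 4 comparisons. The search repeatedly halves the search space by comparing with the middle element.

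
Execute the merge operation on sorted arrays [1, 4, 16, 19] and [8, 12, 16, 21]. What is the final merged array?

Merging process:

Compare 1 vs 8: take 1 from left. Merged: [1]
Compare 4 vs 8: take 4 from left. Merged: [1, 4]
Compare 16 vs 8: take 8 from right. Merged: [1, 4, 8]
Compare 16 vs 12: take 12 from right. Merged: [1, 4, 8, 12]
Compare 16 vs 16: take 16 from left. Merged: [1, 4, 8, 12, 16]
Compare 19 vs 16: take 16 from right. Merged: [1, 4, 8, 12, 16, 16]
Compare 19 vs 21: take 19 from left. Merged: [1, 4, 8, 12, 16, 16, 19]
Append remaining from right: [21]. Merged: [1, 4, 8, 12, 16, 16, 19, 21]

Final merged array: [1, 4, 8, 12, 16, 16, 19, 21]
Total comparisons: 7

The merged array is [1, 4, 8, 12, 16, 16, 19, 21], requiring 7 comparisons. The merge step runs in O(n) time where n is the total number of elements.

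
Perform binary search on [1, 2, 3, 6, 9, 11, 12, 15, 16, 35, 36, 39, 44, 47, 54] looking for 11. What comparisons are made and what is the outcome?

Binary search for 11 in [1, 2, 3, 6, 9, 11, 12, 15, 16, 35, 36, 39, 44, 47, 54]:

lo=0, hi=14, mid=7, arr[mid]=15 -> 15 > 11, search left half
lo=0, hi=6, mid=3, arr[mid]=6 -> 6 < 11, search right half
lo=4, hi=6, mid=5, arr[mid]=11 -> Found target at index 5!

Binary search finds 11 at index 5 after 3 comparisons. The search repeatedly halves the search space by comparing with the middle element.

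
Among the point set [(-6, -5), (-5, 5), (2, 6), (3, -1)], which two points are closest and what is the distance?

Computing all pairwise distances among 4 points:

d((-6, -5), (-5, 5)) = 10.0499
d((-6, -5), (2, 6)) = 13.6015
d((-6, -5), (3, -1)) = 9.8489
d((-5, 5), (2, 6)) = 7.0711 <-- minimum
d((-5, 5), (3, -1)) = 10.0
d((2, 6), (3, -1)) = 7.0711 <-- minimum

Minimum distance: 7.0711 (tie among 2 pairs: (-5, 5) and (2, 6); (2, 6) and (3, -1))

The minimum Euclidean distance is 7.0711. There is a tie: 2 pairs achieve this minimum — (-5, 5) and (2, 6); (2, 6) and (3, -1). Any of these is a valid closest pair. For 4 points, brute-force pairwise comparison is shown above. For large n, the divide-and-conquer algorithm (sort by x, recurse on halves, check the dividing strip) achieves O(n log n).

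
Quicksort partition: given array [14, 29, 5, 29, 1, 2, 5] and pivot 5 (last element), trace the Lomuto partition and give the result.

Lomuto partition with pivot = 5:

Initial array: [14, 29, 5, 29, 1, 2, 5]

arr[0]=14 > 5: no swap
arr[1]=29 > 5: no swap
arr[2]=5 <= 5: swap with position 0, array becomes [5, 29, 14, 29, 1, 2, 5]
arr[3]=29 > 5: no swap
arr[4]=1 <= 5: swap with position 1, array becomes [5, 1, 14, 29, 29, 2, 5]
arr[5]=2 <= 5: swap with position 2, array becomes [5, 1, 2, 29, 29, 14, 5]

Place pivot at position 3: [5, 1, 2, 5, 29, 14, 29]
Pivot position: 3

After partitioning with pivot 5, the array becomes [5, 1, 2, 5, 29, 14, 29]. The pivot is placed at index 3. All elements to the left of the pivot are <= 5, and all elements to the right are > 5.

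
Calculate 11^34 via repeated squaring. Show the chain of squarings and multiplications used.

Computing 11^34 by squaring (build up from 11^1; each line after the first costs one multiplication):

11^1 = 11
11^2 = (11^1)^2 = 11^2 = 121
11^4 = (11^2)^2 = 121^2 = 14641
11^8 = (11^4)^2 = 14641^2 = 214358881
11^16 = (11^8)^2 = 214358881^2 = 45949729863572161
11^17 = 11 * 11^16 = 11 * 45949729863572161 = 505447028499293771
11^34 = (11^17)^2 = 505447028499293771^2 = 255476698618765889551019445759400441

Result: 255476698618765889551019445759400441
Multiplications needed: 6 (6 lines after 11^1)

11^34 = 255476698618765889551019445759400441. Using exponentiation by squaring, this requires 6 multiplications. The key idea: if the exponent is even, square the half-power; if odd, multiply by the base once.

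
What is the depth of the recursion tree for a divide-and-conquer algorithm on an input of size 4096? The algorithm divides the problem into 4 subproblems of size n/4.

For divide and conquer with division factor 4:

Problem sizes at each level:
Level 0: 4096
Level 1: 1024
Level 2: 256
Level 3: 64
Level 4: 16
Level 5: 4
Level 6: 1

The root is level 0 and the size-1 base case is level 6 (the tree spans levels 0 through 6, i.e. 7 levels counting the root), so the depth is the number of divisions: log_4(4096) = 6

The recursion tree depth is log_4(4096) = 6. At each level, the problem size is divided by 4, so it takes 6 divisions to reduce to a base case of size 1. The algorithm makes 4 recursive calls at each level.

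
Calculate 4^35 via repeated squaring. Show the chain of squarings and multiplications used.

Computing 4^35 by squaring (build up from 4^1; each line after the first costs one multiplication):

4^1 = 4
4^2 = (4^1)^2 = 4^2 = 16
4^4 = (4^2)^2 = 16^2 = 256
4^8 = (4^4)^2 = 256^2 = 65536
4^16 = (4^8)^2 = 65536^2 = 4294967296
4^17 = 4 * 4^16 = 4 * 4294967296 = 17179869184
4^34 = (4^17)^2 = 17179869184^2 = 295147905179352825856
4^35 = 4 * 4^34 = 4 * 295147905179352825856 = 1180591620717411303424

Result: 1180591620717411303424
Multiplications needed: 7 (7 lines after 4^1)

4^35 = 1180591620717411303424. Using exponentiation by squaring, this requires 7 multiplications. The key idea: if the exponent is even, square the half-power; if odd, multiply by the base once.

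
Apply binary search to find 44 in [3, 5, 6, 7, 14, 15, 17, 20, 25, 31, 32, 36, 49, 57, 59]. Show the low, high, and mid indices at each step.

Binary search for 44 in [3, 5, 6, 7, 14, 15, 17, 20, 25, 31, 32, 36, 49, 57, 59]:

lo=0, hi=14, mid=7, arr[mid]=20 -> 20 < 44, search right half
lo=8, hi=14, mid=11, arr[mid]=36 -> 36 < 44, search right half
lo=12, hi=14, mid=13, arr[mid]=57 -> 57 > 44, search left half
lo=12, hi=12, mid=12, arr[mid]=49 -> 49 > 44, search left half
lo=12 > hi=11, target 44 not found

Binary search determines that 44 is not in the array after 4 comparisons. The search space was exhausted without finding the target.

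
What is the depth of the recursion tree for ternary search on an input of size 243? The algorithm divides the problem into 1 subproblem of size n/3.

For divide and conquer with division factor 3:

Problem sizes at each level:
Level 0: 243
Level 1: 81
Level 2: 27
Level 3: 9
Level 4: 3
Level 5: 1

The root is level 0 and the size-1 base case is level 5 (the tree spans levels 0 through 5, i.e. 6 levels counting the root), so the depth is the number of divisions: log_3(243) = 5

The recursion tree depth is log_3(243) = 5. At each level, the problem size is divided by 3, so it takes 5 divisions to reduce to a base case of size 1. The algorithm makes 1 recursive call at each level.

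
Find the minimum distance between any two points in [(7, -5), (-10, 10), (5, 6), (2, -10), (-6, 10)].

Computing all pairwise distances among 5 points:

d((7, -5), (-10, 10)) = 22.6716
d((7, -5), (5, 6)) = 11.1803
d((7, -5), (2, -10)) = 7.0711
d((7, -5), (-6, 10)) = 19.8494
d((-10, 10), (5, 6)) = 15.5242
d((-10, 10), (2, -10)) = 23.3238
d((-10, 10), (-6, 10)) = 4.0 <-- minimum
d((5, 6), (2, -10)) = 16.2788
d((5, 6), (-6, 10)) = 11.7047
d((2, -10), (-6, 10)) = 21.5407

Closest pair: (-10, 10) and (-6, 10) with distance 4.0

The closest pair is (-10, 10) and (-6, 10) with Euclidean distance 4.0. For 5 points, brute-force pairwise comparison is shown above. For large n, the divide-and-conquer algorithm (sort by x, recurse on halves, check the dividing strip) achieves O(n log n).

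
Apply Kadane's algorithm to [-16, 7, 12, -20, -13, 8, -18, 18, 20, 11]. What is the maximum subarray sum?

Using Kadane's algorithm on [-16, 7, 12, -20, -13, 8, -18, 18, 20, 11]:

Scanning through the array:
Position 1 (value 7): max_ending_here = 7, max_so_far = 7
Position 2 (value 12): max_ending_here = 19, max_so_far = 19
Position 3 (value -20): max_ending_here = -1, max_so_far = 19
Position 4 (value -13): max_ending_here = -13, max_so_far = 19
Position 5 (value 8): max_ending_here = 8, max_so_far = 19
Position 6 (value -18): max_ending_here = -10, max_so_far = 19
Position 7 (value 18): max_ending_here = 18, max_so_far = 19
Position 8 (value 20): max_ending_here = 38, max_so_far = 38
Position 9 (value 11): max_ending_here = 49, max_so_far = 49

Maximum subarray: [18, 20, 11]
Maximum sum: 49

The maximum subarray is [18, 20, 11] with sum 49. This subarray runs from index 7 to index 9.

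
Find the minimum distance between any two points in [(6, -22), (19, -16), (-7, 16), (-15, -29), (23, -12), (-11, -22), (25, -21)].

Computing all pairwise distances among 7 points:

d((6, -22), (19, -16)) = 14.3178
d((6, -22), (-7, 16)) = 40.1622
d((6, -22), (-15, -29)) = 22.1359
d((6, -22), (23, -12)) = 19.7231
d((6, -22), (-11, -22)) = 17.0
d((6, -22), (25, -21)) = 19.0263
d((19, -16), (-7, 16)) = 41.2311
d((19, -16), (-15, -29)) = 36.4005
d((19, -16), (23, -12)) = 5.6569 <-- minimum
d((19, -16), (-11, -22)) = 30.5941
d((19, -16), (25, -21)) = 7.8102
d((-7, 16), (-15, -29)) = 45.7056
d((-7, 16), (23, -12)) = 41.0366
d((-7, 16), (-11, -22)) = 38.2099
d((-7, 16), (25, -21)) = 48.9183
d((-15, -29), (23, -12)) = 41.6293
d((-15, -29), (-11, -22)) = 8.0623
d((-15, -29), (25, -21)) = 40.7922
d((23, -12), (-11, -22)) = 35.4401
d((23, -12), (25, -21)) = 9.2195
d((-11, -22), (25, -21)) = 36.0139

Closest pair: (19, -16) and (23, -12) with distance 5.6569

The closest pair is (19, -16) and (23, -12) with Euclidean distance 5.6569. For 7 points, brute-force pairwise comparison is shown above. For large n, the divide-and-conquer algorithm (sort by x, recurse on halves, check the dividing strip) achieves O(n log n).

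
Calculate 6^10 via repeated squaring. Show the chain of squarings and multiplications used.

Computing 6^10 by squaring (build up from 6^1; each line after the first costs one multiplication):

6^1 = 6
6^2 = (6^1)^2 = 6^2 = 36
6^4 = (6^2)^2 = 36^2 = 1296
6^5 = 6 * 6^4 = 6 * 1296 = 7776
6^10 = (6^5)^2 = 7776^2 = 60466176

Result: 60466176
Multiplications needed: 4 (4 lines after 6^1)

6^10 = 60466176. Using exponentiation by squaring, this requires 4 multiplications. The key idea: if the exponent is even, square the half-power; if odd, multiply by the base once.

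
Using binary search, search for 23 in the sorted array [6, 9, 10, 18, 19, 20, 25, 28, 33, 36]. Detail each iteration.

Binary search for 23 in [6, 9, 10, 18, 19, 20, 25, 28, 33, 36]:

lo=0, hi=9, mid=4, arr[mid]=19 -> 19 < 23, search right half
lo=5, hi=9, mid=7, arr[mid]=28 -> 28 > 23, search left half
lo=5, hi=6, mid=5, arr[mid]=20 -> 20 < 23, search right half
lo=6, hi=6, mid=6, arr[mid]=25 -> 25 > 23, search left half
lo=6 > hi=5, target 23 not found

Binary search determines that 23 is not in the array after 4 comparisons. The search space was exhausted without finding the target.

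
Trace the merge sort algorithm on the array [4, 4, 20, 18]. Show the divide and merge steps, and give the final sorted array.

Merge sort trace:

Split: [4, 4, 20, 18] -> [4, 4] and [20, 18]
  Split: [4, 4] -> [4] and [4]
  Merge: [4] + [4] -> [4, 4]
  Split: [20, 18] -> [20] and [18]
  Merge: [20] + [18] -> [18, 20]
Merge: [4, 4] + [18, 20] -> [4, 4, 18, 20]

Final sorted array: [4, 4, 18, 20]

The merge sort proceeds by recursively splitting the array and merging sorted halves.
After all merges, the sorted array is [4, 4, 18, 20].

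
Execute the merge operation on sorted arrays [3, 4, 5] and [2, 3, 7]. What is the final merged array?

Merging process:

Compare 3 vs 2: take 2 from right. Merged: [2]
Compare 3 vs 3: take 3 from left. Merged: [2, 3]
Compare 4 vs 3: take 3 from right. Merged: [2, 3, 3]
Compare 4 vs 7: take 4 from left. Merged: [2, 3, 3, 4]
Compare 5 vs 7: take 5 from left. Merged: [2, 3, 3, 4, 5]
Append remaining from right: [7]. Merged: [2, 3, 3, 4, 5, 7]

Final merged array: [2, 3, 3, 4, 5, 7]
Total comparisons: 5

The merged array is [2, 3, 3, 4, 5, 7], requiring 5 comparisons. The merge step runs in O(n) time where n is the total number of elements.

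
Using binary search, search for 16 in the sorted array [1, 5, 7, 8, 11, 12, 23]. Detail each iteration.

Binary search for 16 in [1, 5, 7, 8, 11, 12, 23]:

lo=0, hi=6, mid=3, arr[mid]=8 -> 8 < 16, search right half
lo=4, hi=6, mid=5, arr[mid]=12 -> 12 < 16, search right half
lo=6, hi=6, mid=6, arr[mid]=23 -> 23 > 16, search left half
lo=6 > hi=5, target 16 not found

Binary search determines that 16 is not in the array after 3 comparisons. The search space was exhausted without finding the target.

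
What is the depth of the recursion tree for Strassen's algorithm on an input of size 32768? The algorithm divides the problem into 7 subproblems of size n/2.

For divide and conquer with division factor 2:

Problem sizes at each level:
Level 0: 32768
Level 1: 16384
Level 2: 8192
Level 3: 4096
Level 4: 2048
Level 5: 1024
Level 6: 512
Level 7: 256
Level 8: 128
Level 9: 64
Level 10: 32
Level 11: 16
Level 12: 8
Level 13: 4
Level 14: 2
Level 15: 1

The root is level 0 and the size-1 base case is level 15 (the tree spans levels 0 through 15, i.e. 16 levels counting the root), so the depth is the number of divisions: log_2(32768) = 15

The recursion tree depth is log_2(32768) = 15. At each level, the problem size is divided by 2, so it takes 15 divisions to reduce to a base case of size 1. The algorithm makes 7 recursive calls at each level.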